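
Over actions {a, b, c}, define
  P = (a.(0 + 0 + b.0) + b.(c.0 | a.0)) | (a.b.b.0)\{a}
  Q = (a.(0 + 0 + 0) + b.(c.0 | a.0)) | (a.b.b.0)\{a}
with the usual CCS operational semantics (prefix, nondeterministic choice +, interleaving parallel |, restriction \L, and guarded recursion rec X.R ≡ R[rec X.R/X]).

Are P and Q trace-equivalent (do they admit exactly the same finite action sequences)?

trace-distinct — witness ⟨ab⟩

P's transition system — 7 states:
  u0 = (a.(0 + 0 + b.0) + b.(c.0 | a.0)) | (a.b.b.0)\{a} has moves =a=> u1, =b=> u2
  u1 = (0 + 0 + b.0) | (a.b.b.0)\{a} has moves =b=> u3
  u2 = c.0 | a.0 | (a.b.b.0)\{a} has moves =a=> u4, =c=> u5
  u3 = 0 | (a.b.b.0)\{a} has moves deadlocked
  u4 = c.0 | 0 | (a.b.b.0)\{a} has moves =c=> u6
  u5 = 0 | a.0 | (a.b.b.0)\{a} has moves =a=> u6
  u6 = 0 | 0 | (a.b.b.0)\{a} has moves deadlocked
Q's transition system — 6 states:
  v0 = (a.(0 + 0 + 0) + b.(c.0 | a.0)) | (a.b.b.0)\{a} has moves =a=> v1, =b=> v2
  v1 = (0 + 0 + 0) | (a.b.b.0)\{a} has moves deadlocked
  v2 = c.0 | a.0 | (a.b.b.0)\{a} has moves =a=> v3, =c=> v4
  v3 = c.0 | 0 | (a.b.b.0)\{a} has moves =c=> v5
  v4 = 0 | a.0 | (a.b.b.0)\{a} has moves =a=> v5
  v5 = 0 | 0 | (a.b.b.0)\{a} has moves deadlocked
Run σ = ⟨ab⟩ on P: start {u0}
  [1] a ⇒ {u1}
  [2] b ⇒ {u3}
  — P admits the full trace.
Run σ = ⟨ab⟩ on Q: start {v0}
  [1] a ⇒ {v1}
  [2] b ⇒ no successor for Q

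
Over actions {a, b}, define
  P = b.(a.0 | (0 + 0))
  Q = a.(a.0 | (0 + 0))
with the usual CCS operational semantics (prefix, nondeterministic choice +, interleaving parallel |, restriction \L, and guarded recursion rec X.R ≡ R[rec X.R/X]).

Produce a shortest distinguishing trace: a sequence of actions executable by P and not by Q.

LTS(P): 3 reachable states
  s0 = b.(a.0 | (0 + 0)) ⊢ -b-> s1
  s1 = a.0 | (0 + 0) ⊢ -a-> s2
  s2 = 0 | (0 + 0) ⊢ ·
LTS(Q): 3 reachable states
  t0 = a.(a.0 | (0 + 0)) ⊢ -a-> t1
  t1 = a.0 | (0 + 0) ⊢ -a-> t2
  t2 = 0 | (0 + 0) ⊢ ·
Executing b from P (initial set {s0}):
  [1] b ⇒ {s1}
  ✓ P
Executing b from Q (initial set {t0}):
  [1] b ⇒ ∅  — Q cannot continue

b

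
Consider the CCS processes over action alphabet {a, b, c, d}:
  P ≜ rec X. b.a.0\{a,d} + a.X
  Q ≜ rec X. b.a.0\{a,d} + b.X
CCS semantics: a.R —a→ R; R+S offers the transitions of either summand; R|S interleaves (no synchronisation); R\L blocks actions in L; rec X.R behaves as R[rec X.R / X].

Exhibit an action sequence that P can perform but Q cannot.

a

P's transition system — 3 states:
  u0 = rec X. b.a.0\{a,d} + a.X | —a→ u0, —b→ u1
  u1 = a.0\{a,d} | —a→ u2
  u2 = 0\{a,d} | ·
Q's transition system — 3 states:
  v0 = rec X. b.a.0\{a,d} + b.X | —b→ v0, —b→ v1
  v1 = a.0\{a,d} | —a→ v2
  v2 = 0\{a,d} | ·
Executing a from P (initial set {u0}):
  step 1 (a): {u0}
  P completes σ.
Executing a from Q (initial set {v0}):
  step 1 (a): no successor for Q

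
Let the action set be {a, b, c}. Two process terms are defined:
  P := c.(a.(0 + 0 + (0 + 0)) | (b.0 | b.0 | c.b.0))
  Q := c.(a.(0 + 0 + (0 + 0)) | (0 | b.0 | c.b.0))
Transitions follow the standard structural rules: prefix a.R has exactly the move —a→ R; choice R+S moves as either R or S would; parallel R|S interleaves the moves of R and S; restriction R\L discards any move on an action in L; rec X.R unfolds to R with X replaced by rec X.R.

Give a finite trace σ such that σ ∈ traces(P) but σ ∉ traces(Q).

LTS(P): 25 reachable states
  p0 = c.(a.(0 + 0 + (0 + 0)) | (b.0 | b.0 | c.b.0)) ⊢ =c=> p1
  p1 = a.(0 + 0 + (0 + 0)) | (b.0 | b.0 | c.b.0) ⊢ =a=> p2, =b=> p3, =b=> p4, =c=> p5
  p2 = (0 + 0 + (0 + 0)) | (b.0 | b.0 | c.b.0) ⊢ =b=> p6, =b=> p7, =c=> p8
  p3 = a.(0 + 0 + (0 + 0)) | (0 | b.0 | c.b.0) ⊢ =a=> p6, =b=> p9, =c=> p10
  p4 = a.(0 + 0 + (0 + 0)) | (b.0 | 0 | c.b.0) ⊢ =a=> p7, =b=> p9, =c=> p11
  p5 = a.(0 + 0 + (0 + 0)) | (b.0 | b.0 | b.0) ⊢ =a=> p8, =b=> p10, =b=> p11, =b=> p12
  p6 = (0 + 0 + (0 + 0)) | (0 | b.0 | c.b.0) ⊢ =b=> p13, =c=> p14
  p7 = (0 + 0 + (0 + 0)) | (b.0 | 0 | c.b.0) ⊢ =b=> p13, =c=> p15
  p8 = (0 + 0 + (0 + 0)) | (b.0 | b.0 | b.0) ⊢ =b=> p14, =b=> p15, =b=> p16
  p9 = a.(0 + 0 + (0 + 0)) | (0 | 0 | c.b.0) ⊢ =a=> p13, =c=> p17
  p10 = a.(0 + 0 + (0 + 0)) | (0 | b.0 | b.0) ⊢ =a=> p14, =b=> p17, =b=> p18
  p11 = a.(0 + 0 + (0 + 0)) | (b.0 | 0 | b.0) ⊢ =a=> p15, =b=> p17, =b=> p19
  p12 = a.(0 + 0 + (0 + 0)) | (b.0 | b.0 | 0) ⊢ =a=> p16, =b=> p18, =b=> p19
  p13 = (0 + 0 + (0 + 0)) | (0 | 0 | c.b.0) ⊢ =c=> p20
  p14 = (0 + 0 + (0 + 0)) | (0 | b.0 | b.0) ⊢ =b=> p20, =b=> p21
  p15 = (0 + 0 + (0 + 0)) | (b.0 | 0 | b.0) ⊢ =b=> p20, =b=> p22
  p16 = (0 + 0 + (0 + 0)) | (b.0 | b.0 | 0) ⊢ =b=> p21, =b=> p22
  p17 = a.(0 + 0 + (0 + 0)) | (0 | 0 | b.0) ⊢ =a=> p20, =b=> p23
  p18 = a.(0 + 0 + (0 + 0)) | (0 | b.0 | 0) ⊢ =a=> p21, =b=> p23
  p19 = a.(0 + 0 + (0 + 0)) | (b.0 | 0 | 0) ⊢ =a=> p22, =b=> p23
  p20 = (0 + 0 + (0 + 0)) | (0 | 0 | b.0) ⊢ =b=> p24
  p21 = (0 + 0 + (0 + 0)) | (0 | b.0 | 0) ⊢ =b=> p24
  p22 = (0 + 0 + (0 + 0)) | (b.0 | 0 | 0) ⊢ =b=> p24
  p23 = a.(0 + 0 + (0 + 0)) | (0 | 0 | 0) ⊢ =a=> p24
  p24 = (0 + 0 + (0 + 0)) | (0 | 0 | 0) ⊢ (no moves)
LTS(Q): 13 reachable states
  q0 = c.(a.(0 + 0 + (0 + 0)) | (0 | b.0 | c.b.0)) ⊢ =c=> q1
  q1 = a.(0 + 0 + (0 + 0)) | (0 | b.0 | c.b.0) ⊢ =a=> q2, =b=> q3, =c=> q4
  q2 = (0 + 0 + (0 + 0)) | (0 | b.0 | c.b.0) ⊢ =b=> q5, =c=> q6
  q3 = a.(0 + 0 + (0 + 0)) | (0 | 0 | c.b.0) ⊢ =a=> q5, =c=> q7
  q4 = a.(0 + 0 + (0 + 0)) | (0 | b.0 | b.0) ⊢ =a=> q6, =b=> q7, =b=> q8
  q5 = (0 + 0 + (0 + 0)) | (0 | 0 | c.b.0) ⊢ =c=> q9
  q6 = (0 + 0 + (0 + 0)) | (0 | b.0 | b.0) ⊢ =b=> q10, =b=> q9
  q7 = a.(0 + 0 + (0 + 0)) | (0 | 0 | b.0) ⊢ =a=> q9, =b=> q11
  q8 = a.(0 + 0 + (0 + 0)) | (0 | b.0 | 0) ⊢ =a=> q10, =b=> q11
  q9 = (0 + 0 + (0 + 0)) | (0 | 0 | b.0) ⊢ =b=> q12
  q10 = (0 + 0 + (0 + 0)) | (0 | b.0 | 0) ⊢ =b=> q12
  q11 = a.(0 + 0 + (0 + 0)) | (0 | 0 | 0) ⊢ =a=> q12
  q12 = (0 + 0 + (0 + 0)) | (0 | 0 | 0) ⊢ (no moves)
Trace ⟨cbb⟩ through P, begin at {p0}:
  step 1 (c): {p1}
  step 2 (b): {p3, p4}
  step 3 (b): {p9}
  P completes σ.
Trace ⟨cbb⟩ through Q, begin at {q0}:
  step 1 (c): {q1}
  step 2 (b): {q3}
  step 3 (b): no successor for Q

cbb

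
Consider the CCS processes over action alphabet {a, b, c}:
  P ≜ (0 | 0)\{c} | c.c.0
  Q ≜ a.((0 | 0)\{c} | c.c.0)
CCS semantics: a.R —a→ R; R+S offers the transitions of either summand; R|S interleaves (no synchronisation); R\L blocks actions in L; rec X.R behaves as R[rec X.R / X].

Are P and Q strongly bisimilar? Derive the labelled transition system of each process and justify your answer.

Reachable graph of P (3 states):
  m0 = (0 | 0)\{c} | c.c.0 has moves =c=> m1
  m1 = (0 | 0)\{c} | c.0 has moves =c=> m2
  m2 = (0 | 0)\{c} | 0 has moves deadlocked
Reachable graph of Q (4 states):
  n0 = a.((0 | 0)\{c} | c.c.0) has moves =a=> n1
  n1 = (0 | 0)\{c} | c.c.0 has moves =c=> n2
  n2 = (0 | 0)\{c} | c.0 has moves =c=> n3
  n3 = (0 | 0)\{c} | 0 has moves deadlocked
Coarsest stable partition (strong bisimilarity classes):
  B0 = {m0, n1}
  B1 = {m1, n2}
  B2 = {m2, n3}
  B3 = {n0}
m0 ∈ B0, n0 ∈ B3 → different blocks

NO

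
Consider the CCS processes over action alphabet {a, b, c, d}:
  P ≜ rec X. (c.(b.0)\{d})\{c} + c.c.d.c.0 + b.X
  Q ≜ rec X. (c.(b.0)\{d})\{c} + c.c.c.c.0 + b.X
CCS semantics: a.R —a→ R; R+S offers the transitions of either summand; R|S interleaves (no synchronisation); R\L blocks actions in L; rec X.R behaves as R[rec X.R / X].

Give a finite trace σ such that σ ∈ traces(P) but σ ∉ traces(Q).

ccd

P's transition system — 5 states:
  m0 = rec X. (c.(b.0)\{d})\{c} + c.c.d.c.0 + b.X | ··b··> m0, ··c··> m1
  m1 = c.d.c.0 | ··c··> m2
  m2 = d.c.0 | ··d··> m3
  m3 = c.0 | ··c··> m4
  m4 = 0 | deadlocked
Q's transition system — 5 states:
  n0 = rec X. (c.(b.0)\{d})\{c} + c.c.c.c.0 + b.X | ··b··> n0, ··c··> n1
  n1 = c.c.c.0 | ··c··> n2
  n2 = c.c.0 | ··c··> n3
  n3 = c.0 | ··c··> n4
  n4 = 0 | deadlocked
Trace ⟨ccd⟩ through P, begin at {m0}:
  [1] c ⇒ {m1}
  [2] c ⇒ {m2}
  [3] d ⇒ {m3}
  P completes σ.
Trace ⟨ccd⟩ through Q, begin at {n0}:
  [1] c ⇒ {n1}
  [2] c ⇒ {n2}
  [3] d ⇒ no successor for Q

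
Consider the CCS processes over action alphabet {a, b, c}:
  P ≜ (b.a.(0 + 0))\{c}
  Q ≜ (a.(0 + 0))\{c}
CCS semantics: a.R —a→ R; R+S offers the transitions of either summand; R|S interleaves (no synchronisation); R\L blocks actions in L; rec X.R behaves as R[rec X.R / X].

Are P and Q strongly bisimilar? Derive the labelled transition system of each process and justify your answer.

P ≁ Q

LTS(P): 3 reachable states
  u0 = (b.a.(0 + 0))\{c} :: =b=> u1
  u1 = (a.(0 + 0))\{c} :: =a=> u2
  u2 = (0 + 0)\{c} :: deadlocked
LTS(Q): 2 reachable states
  v0 = (a.(0 + 0))\{c} :: =a=> v1
  v1 = (0 + 0)\{c} :: deadlocked
Partition-refinement fixed point:
  B0 = {u0}
  B1 = {u1, v0}
  B2 = {u2, v1}
u0 ∈ B0, v0 ∈ B1 → different blocks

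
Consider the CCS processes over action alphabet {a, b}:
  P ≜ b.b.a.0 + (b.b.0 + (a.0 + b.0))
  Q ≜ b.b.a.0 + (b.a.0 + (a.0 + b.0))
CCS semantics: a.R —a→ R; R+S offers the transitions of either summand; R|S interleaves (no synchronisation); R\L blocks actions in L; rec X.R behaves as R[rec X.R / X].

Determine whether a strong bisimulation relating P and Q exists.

not bisimilar

P's transition system — 5 states:
  m0 = b.b.a.0 + (b.b.0 + (a.0 + b.0)) :: -a-> m1, -b-> m1, -b-> m2, -b-> m3
  m1 = 0 :: (no moves)
  m2 = b.0 :: -b-> m1
  m3 = b.a.0 :: -b-> m4
  m4 = a.0 :: -a-> m1
Q's transition system — 4 states:
  n0 = b.b.a.0 + (b.a.0 + (a.0 + b.0)) :: -a-> n1, -b-> n1, -b-> n2, -b-> n3
  n1 = 0 :: (no moves)
  n2 = a.0 :: -a-> n1
  n3 = b.a.0 :: -b-> n2
Partition-refinement fixed point:
  B0 = {m0}
  B1 = {m1, n1}
  B2 = {m3, n3}
  B3 = {m4, n2}
  B4 = {m2}
  B5 = {n0}
m0 ∈ B0, n0 ∈ B5 → different blocks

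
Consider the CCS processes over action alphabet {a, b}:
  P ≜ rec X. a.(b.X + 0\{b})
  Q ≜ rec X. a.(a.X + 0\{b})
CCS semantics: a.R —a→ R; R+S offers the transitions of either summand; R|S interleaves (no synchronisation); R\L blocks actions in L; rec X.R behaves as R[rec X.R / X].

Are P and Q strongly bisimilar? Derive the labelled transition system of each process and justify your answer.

not bisimilar

LTS(P): 2 reachable states
  s0 = rec X. a.(b.X + 0\{b}) → =a=> s1
  s1 = b.(rec X. a.(b.X + 0\{b})) + 0\{b} → =b=> s0
LTS(Q): 2 reachable states
  t0 = rec X. a.(a.X + 0\{b}) → =a=> t1
  t1 = a.(rec X. a.(a.X + 0\{b})) + 0\{b} → =a=> t0
Bisimilarity quotient blocks:
  B0 = {s0}
  B1 = {s1}
  B2 = {t0, t1}
s0 ∈ B0, t0 ∈ B2 → different blocks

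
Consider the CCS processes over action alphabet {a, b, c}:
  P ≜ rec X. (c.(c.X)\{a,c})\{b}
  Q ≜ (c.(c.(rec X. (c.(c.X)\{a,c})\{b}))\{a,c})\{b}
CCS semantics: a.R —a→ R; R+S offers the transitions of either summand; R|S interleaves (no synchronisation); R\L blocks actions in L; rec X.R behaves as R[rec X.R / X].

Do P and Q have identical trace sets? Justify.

LTS(P): 2 reachable states
  u0 = rec X. (c.(c.X)\{a,c})\{b} has moves —c→ u1
  u1 = (c.(rec X. (c.(c.X)\{a,c})\{b}))\{a,c}\{b} has moves (no moves)
LTS(Q): 2 reachable states
  v0 = (c.(c.(rec X. (c.(c.X)\{a,c})\{b}))\{a,c})\{b} has moves —c→ v1
  v1 = (c.(rec X. (c.(c.X)\{a,c})\{b}))\{a,c}\{b} has moves (no moves)
Coarsest stable partition (strong bisimilarity classes):
  B0 = {u0, v0}
  B1 = {u1, v1}
u0 ∈ B0, v0 ∈ B0 → same block
Bisimilar ⇒ trace-equivalent.

trace-equivalent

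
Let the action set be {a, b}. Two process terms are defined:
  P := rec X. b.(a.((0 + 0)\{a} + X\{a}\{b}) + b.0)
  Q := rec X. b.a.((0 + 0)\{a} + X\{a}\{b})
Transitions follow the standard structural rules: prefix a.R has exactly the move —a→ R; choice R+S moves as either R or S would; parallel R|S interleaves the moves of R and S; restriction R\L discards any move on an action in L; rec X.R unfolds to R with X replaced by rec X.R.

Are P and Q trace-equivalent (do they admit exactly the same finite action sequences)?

NO — witness ⟨bb⟩

LTS(P): 4 reachable states
  u0 = rec X. b.(a.((0 + 0)\{a} + X\{a}\{b}) + b.0) has moves ··b··> u1
  u1 = a.((0 + 0)\{a} + (rec X. b.(a.((0 + 0)\{a} + X\{a}\{b}) + b.0))\{a}\{b}) + b.0 has moves ··a··> u2, ··b··> u3
  u2 = (0 + 0)\{a} + (rec X. b.(a.((0 + 0)\{a} + X\{a}\{b}) + b.0))\{a}\{b} has moves deadlocked
  u3 = 0 has moves deadlocked
LTS(Q): 3 reachable states
  v0 = rec X. b.a.((0 + 0)\{a} + X\{a}\{b}) has moves ··b··> v1
  v1 = a.((0 + 0)\{a} + (rec X. b.a.((0 + 0)\{a} + X\{a}\{b}))\{a}\{b}) has moves ··a··> v2
  v2 = (0 + 0)\{a} + (rec X. b.a.((0 + 0)\{a} + X\{a}\{b}))\{a}\{b} has moves deadlocked
Executing bb from P (initial set {u0}):
  after b @ step 1: {u1}
  after b @ step 2: {u3}
  ✓ P
Executing bb from Q (initial set {v0}):
  after b @ step 1: {v1}
  after b @ step 2: ∅  — Q cannot continue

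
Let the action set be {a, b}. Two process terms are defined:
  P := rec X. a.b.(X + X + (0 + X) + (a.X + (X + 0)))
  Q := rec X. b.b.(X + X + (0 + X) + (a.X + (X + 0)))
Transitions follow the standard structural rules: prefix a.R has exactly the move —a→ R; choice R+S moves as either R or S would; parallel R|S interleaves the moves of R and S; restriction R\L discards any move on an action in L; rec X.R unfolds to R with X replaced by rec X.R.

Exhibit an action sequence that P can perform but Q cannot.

Reachable graph of P (3 states):
  p0 = rec X. a.b.(X + X + (0 + X) + (a.X + (X + 0))) has moves =a=> p1
  p1 = b.((rec X. a.b.(X + X + (0 + X) + (a.X + (X + 0)))) + (rec X. a.b.(X + X + (0 + X) + (a.X + (X + 0)))) + (0 + (rec X. a.b.(X + X + (0 + X) + (a.X + (X + 0))))) + (a.(rec X. a.b.(X + X + (0 + X) + (a.X + (X + 0)))) + ((rec X. a.b.(X + X + (0 + X) + (a.X + (X + 0)))) + 0))) has moves =b=> p2
  p2 = (rec X. a.b.(X + X + (0 + X) + (a.X + (X + 0)))) + (rec X. a.b.(X + X + (0 + X) + (a.X + (X + 0)))) + (0 + (rec X. a.b.(X + X + (0 + X) + (a.X + (X + 0))))) + (a.(rec X. a.b.(X + X + (0 + X) + (a.X + (X + 0)))) + ((rec X. a.b.(X + X + (0 + X) + (a.X + (X + 0)))) + 0)) has moves =a=> p0, =a=> p1
Reachable graph of Q (3 states):
  q0 = rec X. b.b.(X + X + (0 + X) + (a.X + (X + 0))) has moves =b=> q1
  q1 = b.((rec X. b.b.(X + X + (0 + X) + (a.X + (X + 0)))) + (rec X. b.b.(X + X + (0 + X) + (a.X + (X + 0)))) + (0 + (rec X. b.b.(X + X + (0 + X) + (a.X + (X + 0))))) + (a.(rec X. b.b.(X + X + (0 + X) + (a.X + (X + 0)))) + ((rec X. b.b.(X + X + (0 + X) + (a.X + (X + 0)))) + 0))) has moves =b=> q2
  q2 = (rec X. b.b.(X + X + (0 + X) + (a.X + (X + 0)))) + (rec X. b.b.(X + X + (0 + X) + (a.X + (X + 0)))) + (0 + (rec X. b.b.(X + X + (0 + X) + (a.X + (X + 0))))) + (a.(rec X. b.b.(X + X + (0 + X) + (a.X + (X + 0)))) + ((rec X. b.b.(X + X + (0 + X) + (a.X + (X + 0)))) + 0)) has moves =a=> q0, =b=> q1
Trace ⟨a⟩ through P, begin at {p0}:
  [1] a ⇒ {p1}
  — P admits the full trace.
Trace ⟨a⟩ through Q, begin at {q0}:
  [1] a ⇒ no successor for Q

a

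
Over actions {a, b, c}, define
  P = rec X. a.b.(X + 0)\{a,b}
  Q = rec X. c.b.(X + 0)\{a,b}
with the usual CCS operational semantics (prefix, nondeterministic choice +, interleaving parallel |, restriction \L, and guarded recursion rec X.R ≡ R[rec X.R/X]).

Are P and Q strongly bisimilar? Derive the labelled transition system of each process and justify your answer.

P's transition system — 3 states:
  u0 = rec X. a.b.(X + 0)\{a,b} has moves --a--▸ u1
  u1 = b.((rec X. a.b.(X + 0)\{a,b}) + 0)\{a,b} has moves --b--▸ u2
  u2 = ((rec X. a.b.(X + 0)\{a,b}) + 0)\{a,b} has moves (no moves)
Q's transition system — 4 states:
  v0 = rec X. c.b.(X + 0)\{a,b} has moves --c--▸ v1
  v1 = b.((rec X. c.b.(X + 0)\{a,b}) + 0)\{a,b} has moves --b--▸ v2
  v2 = ((rec X. c.b.(X + 0)\{a,b}) + 0)\{a,b} has moves --c--▸ v3
  v3 = (b.((rec X. c.b.(X + 0)\{a,b}) + 0)\{a,b})\{a,b} has moves (no moves)
Partition-refinement fixed point:
  B0 = {u0}
  B1 = {u1}
  B2 = {u2, v3}
  B3 = {v0}
  B4 = {v1}
  B5 = {v2}
u0 ∈ B0, v0 ∈ B3 → different blocks

not bisimilar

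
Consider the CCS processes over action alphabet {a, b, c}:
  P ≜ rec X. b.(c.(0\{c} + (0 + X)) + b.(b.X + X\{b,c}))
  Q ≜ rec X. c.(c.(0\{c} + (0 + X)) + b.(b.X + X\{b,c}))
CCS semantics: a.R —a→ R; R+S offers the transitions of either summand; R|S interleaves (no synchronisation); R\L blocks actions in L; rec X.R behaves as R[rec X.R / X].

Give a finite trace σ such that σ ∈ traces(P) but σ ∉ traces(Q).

P's transition system — 4 states:
  u0 = rec X. b.(c.(0\{c} + (0 + X)) + b.(b.X + X\{b,c})) ⊢ ··b··> u1
  u1 = c.(0\{c} + (0 + (rec X. b.(c.(0\{c} + (0 + X)) + b.(b.X + X\{b,c}))))) + b.(b.(rec X. b.(c.(0\{c} + (0 + X)) + b.(b.X + X\{b,c}))) + (rec X. b.(c.(0\{c} + (0 + X)) + b.(b.X + X\{b,c})))\{b,c}) ⊢ ··b··> u2, ··c··> u3
  u2 = b.(rec X. b.(c.(0\{c} + (0 + X)) + b.(b.X + X\{b,c}))) + (rec X. b.(c.(0\{c} + (0 + X)) + b.(b.X + X\{b,c})))\{b,c} ⊢ ··b··> u0
  u3 = 0\{c} + (0 + (rec X. b.(c.(0\{c} + (0 + X)) + b.(b.X + X\{b,c})))) ⊢ ··b··> u1
Q's transition system — 4 states:
  v0 = rec X. c.(c.(0\{c} + (0 + X)) + b.(b.X + X\{b,c})) ⊢ ··c··> v1
  v1 = c.(0\{c} + (0 + (rec X. c.(c.(0\{c} + (0 + X)) + b.(b.X + X\{b,c}))))) + b.(b.(rec X. c.(c.(0\{c} + (0 + X)) + b.(b.X + X\{b,c}))) + (rec X. c.(c.(0\{c} + (0 + X)) + b.(b.X + X\{b,c})))\{b,c}) ⊢ ··b··> v2, ··c··> v3
  v2 = b.(rec X. c.(c.(0\{c} + (0 + X)) + b.(b.X + X\{b,c}))) + (rec X. c.(c.(0\{c} + (0 + X)) + b.(b.X + X\{b,c})))\{b,c} ⊢ ··b··> v0
  v3 = 0\{c} + (0 + (rec X. c.(c.(0\{c} + (0 + X)) + b.(b.X + X\{b,c})))) ⊢ ··c··> v1
Trace ⟨b⟩ through P, begin at {u0}:
  step 1 (b): {u1}
  — P admits the full trace.
Trace ⟨b⟩ through Q, begin at {v0}:
  step 1 (b): ∅ (Q stuck)

b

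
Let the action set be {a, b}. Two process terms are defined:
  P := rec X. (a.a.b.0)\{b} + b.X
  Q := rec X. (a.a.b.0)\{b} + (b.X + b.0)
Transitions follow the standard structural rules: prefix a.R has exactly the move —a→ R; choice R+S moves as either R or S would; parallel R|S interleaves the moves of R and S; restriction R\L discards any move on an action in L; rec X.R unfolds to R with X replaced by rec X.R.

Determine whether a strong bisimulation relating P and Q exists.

P ≁ Q

P's transition system — 3 states:
  u0 = rec X. (a.a.b.0)\{b} + b.X | —a→ u1, —b→ u0
  u1 = (a.b.0)\{b} | —a→ u2
  u2 = (b.0)\{b} | deadlocked
Q's transition system — 4 states:
  v0 = rec X. (a.a.b.0)\{b} + (b.X + b.0) | —a→ v1, —b→ v0, —b→ v2
  v1 = (a.b.0)\{b} | —a→ v3
  v2 = 0 | deadlocked
  v3 = (b.0)\{b} | deadlocked
Bisimilarity quotient blocks:
  B0 = {u0}
  B1 = {u1, v1}
  B2 = {u2, v2, v3}
  B3 = {v0}
u0 ∈ B0, v0 ∈ B3 → different blocks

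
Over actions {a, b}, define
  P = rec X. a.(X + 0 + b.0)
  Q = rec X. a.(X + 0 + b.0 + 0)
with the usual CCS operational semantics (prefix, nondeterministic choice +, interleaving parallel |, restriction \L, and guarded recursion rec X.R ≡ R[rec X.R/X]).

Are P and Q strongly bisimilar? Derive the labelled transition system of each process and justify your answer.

LTS(P): 3 reachable states
  u0 = rec X. a.(X + 0 + b.0) :: =a=> u1
  u1 = (rec X. a.(X + 0 + b.0)) + 0 + b.0 :: =a=> u1, =b=> u2
  u2 = 0 :: ·
LTS(Q): 3 reachable states
  v0 = rec X. a.(X + 0 + b.0 + 0) :: =a=> v1
  v1 = (rec X. a.(X + 0 + b.0 + 0)) + 0 + b.0 + 0 :: =a=> v1, =b=> v2
  v2 = 0 :: ·
Coarsest stable partition (strong bisimilarity classes):
  B0 = {u0, v0}
  B1 = {u1, v1}
  B2 = {u2, v2}
u0 ∈ B0, v0 ∈ B0 → same block

P ~ Q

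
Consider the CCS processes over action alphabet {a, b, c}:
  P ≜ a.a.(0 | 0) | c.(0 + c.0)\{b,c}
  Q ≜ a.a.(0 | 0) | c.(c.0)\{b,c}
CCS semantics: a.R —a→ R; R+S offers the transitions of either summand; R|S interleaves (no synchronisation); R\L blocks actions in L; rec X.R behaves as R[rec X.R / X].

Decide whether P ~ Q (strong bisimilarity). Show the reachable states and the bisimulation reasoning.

LTS(P): 6 reachable states
  s0 = a.a.(0 | 0) | c.(0 + c.0)\{b,c} → —a→ s1, —c→ s2
  s1 = a.(0 | 0) | c.(0 + c.0)\{b,c} → —a→ s3, —c→ s4
  s2 = a.a.(0 | 0) | (0 + c.0)\{b,c} → —a→ s4
  s3 = 0 | 0 | c.(0 + c.0)\{b,c} → —c→ s5
  s4 = a.(0 | 0) | (0 + c.0)\{b,c} → —a→ s5
  s5 = 0 | 0 | (0 + c.0)\{b,c} → stopped
LTS(Q): 6 reachable states
  t0 = a.a.(0 | 0) | c.(c.0)\{b,c} → —a→ t1, —c→ t2
  t1 = a.(0 | 0) | c.(c.0)\{b,c} → —a→ t3, —c→ t4
  t2 = a.a.(0 | 0) | (c.0)\{b,c} → —a→ t4
  t3 = 0 | 0 | c.(c.0)\{b,c} → —c→ t5
  t4 = a.(0 | 0) | (c.0)\{b,c} → —a→ t5
  t5 = 0 | 0 | (c.0)\{b,c} → stopped
Coarsest stable partition (strong bisimilarity classes):
  B0 = {s0, t0}
  B1 = {s2, t2}
  B2 = {s4, t4}
  B3 = {s5, t5}
  B4 = {s1, t1}
  B5 = {s3, t3}
s0 ∈ B0, t0 ∈ B0 → same block

bisimilar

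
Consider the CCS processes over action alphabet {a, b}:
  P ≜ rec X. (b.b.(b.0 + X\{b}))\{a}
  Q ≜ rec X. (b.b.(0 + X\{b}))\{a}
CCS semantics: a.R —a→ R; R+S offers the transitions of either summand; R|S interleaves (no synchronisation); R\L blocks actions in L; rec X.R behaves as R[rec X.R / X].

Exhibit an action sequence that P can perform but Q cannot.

bbb

P's transition system — 4 states:
  p0 = rec X. (b.b.(b.0 + X\{b}))\{a} → -b-> p1
  p1 = (b.(b.0 + (rec X. (b.b.(b.0 + X\{b}))\{a})\{b}))\{a} → -b-> p2
  p2 = (b.0 + (rec X. (b.b.(b.0 + X\{b}))\{a})\{b})\{a} → -b-> p3
  p3 = 0\{a} → ·
Q's transition system — 3 states:
  q0 = rec X. (b.b.(0 + X\{b}))\{a} → -b-> q1
  q1 = (b.(0 + (rec X. (b.b.(0 + X\{b}))\{a})\{b}))\{a} → -b-> q2
  q2 = (0 + (rec X. (b.b.(0 + X\{b}))\{a})\{b})\{a} → ·
Executing bbb from P (initial set {p0}):
  [1] b ⇒ {p1}
  [2] b ⇒ {p2}
  [3] b ⇒ {p3}
  ✓ P
Executing bbb from Q (initial set {q0}):
  [1] b ⇒ {q1}
  [2] b ⇒ {q2}
  [3] b ⇒ ∅ (Q stuck)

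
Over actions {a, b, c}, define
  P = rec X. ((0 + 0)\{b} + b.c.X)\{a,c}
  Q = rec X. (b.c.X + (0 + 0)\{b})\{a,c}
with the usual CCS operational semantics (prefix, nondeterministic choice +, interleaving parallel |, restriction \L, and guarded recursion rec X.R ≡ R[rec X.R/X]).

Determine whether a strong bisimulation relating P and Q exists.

YES

P's transition system — 2 states:
  u0 = rec X. ((0 + 0)\{b} + b.c.X)\{a,c} ⊢ -b-> u1
  u1 = (c.(rec X. ((0 + 0)\{b} + b.c.X)\{a,c}))\{a,c} ⊢ ·
Q's transition system — 2 states:
  v0 = rec X. (b.c.X + (0 + 0)\{b})\{a,c} ⊢ -b-> v1
  v1 = (c.(rec X. (b.c.X + (0 + 0)\{b})\{a,c}))\{a,c} ⊢ ·
Partition-refinement fixed point:
  B0 = {u0, v0}
  B1 = {u1, v1}
u0 ∈ B0, v0 ∈ B0 → same block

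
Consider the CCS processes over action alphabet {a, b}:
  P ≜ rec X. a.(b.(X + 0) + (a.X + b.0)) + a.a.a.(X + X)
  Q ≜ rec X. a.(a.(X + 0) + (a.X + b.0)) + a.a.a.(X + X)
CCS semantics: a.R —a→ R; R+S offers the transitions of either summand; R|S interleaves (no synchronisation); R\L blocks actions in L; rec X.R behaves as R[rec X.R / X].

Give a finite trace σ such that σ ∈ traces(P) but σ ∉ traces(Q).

Reachable graph of P (7 states):
  u0 = rec X. a.(b.(X + 0) + (a.X + b.0)) + a.a.a.(X + X) ⊢ ··a··> u1, ··a··> u2
  u1 = a.a.((rec X. a.(b.(X + 0) + (a.X + b.0)) + a.a.a.(X + X)) + (rec X. a.(b.(X + 0) + (a.X + b.0)) + a.a.a.(X + X))) ⊢ ··a··> u3
  u2 = b.((rec X. a.(b.(X + 0) + (a.X + b.0)) + a.a.a.(X + X)) + 0) + (a.(rec X. a.(b.(X + 0) + (a.X + b.0)) + a.a.a.(X + X)) + b.0) ⊢ ··a··> u0, ··b··> u4, ··b··> u5
  u3 = a.((rec X. a.(b.(X + 0) + (a.X + b.0)) + a.a.a.(X + X)) + (rec X. a.(b.(X + 0) + (a.X + b.0)) + a.a.a.(X + X))) ⊢ ··a··> u6
  u4 = (rec X. a.(b.(X + 0) + (a.X + b.0)) + a.a.a.(X + X)) + 0 ⊢ ··a··> u1, ··a··> u2
  u5 = 0 ⊢ (no moves)
  u6 = (rec X. a.(b.(X + 0) + (a.X + b.0)) + a.a.a.(X + X)) + (rec X. a.(b.(X + 0) + (a.X + b.0)) + a.a.a.(X + X)) ⊢ ··a··> u1, ··a··> u2
Reachable graph of Q (7 states):
  v0 = rec X. a.(a.(X + 0) + (a.X + b.0)) + a.a.a.(X + X) ⊢ ··a··> v1, ··a··> v2
  v1 = a.((rec X. a.(a.(X + 0) + (a.X + b.0)) + a.a.a.(X + X)) + 0) + (a.(rec X. a.(a.(X + 0) + (a.X + b.0)) + a.a.a.(X + X)) + b.0) ⊢ ··a··> v0, ··a··> v3, ··b··> v4
  v2 = a.a.((rec X. a.(a.(X + 0) + (a.X + b.0)) + a.a.a.(X + X)) + (rec X. a.(a.(X + 0) + (a.X + b.0)) + a.a.a.(X + X))) ⊢ ··a··> v5
  v3 = (rec X. a.(a.(X + 0) + (a.X + b.0)) + a.a.a.(X + X)) + 0 ⊢ ··a··> v1, ··a··> v2
  v4 = 0 ⊢ (no moves)
  v5 = a.((rec X. a.(a.(X + 0) + (a.X + b.0)) + a.a.a.(X + X)) + (rec X. a.(a.(X + 0) + (a.X + b.0)) + a.a.a.(X + X))) ⊢ ··a··> v6
  v6 = (rec X. a.(a.(X + 0) + (a.X + b.0)) + a.a.a.(X + X)) + (rec X. a.(a.(X + 0) + (a.X + b.0)) + a.a.a.(X + X)) ⊢ ··a··> v1, ··a··> v2
Executing aba from P (initial set {u0}):
  step 1 (a): {u1, u2}
  step 2 (b): {u4, u5}
  step 3 (a): {u1, u2}
  — P admits the full trace.
Executing aba from Q (initial set {v0}):
  step 1 (a): {v1, v2}
  step 2 (b): {v4}
  step 3 (a): no successor for Q

aba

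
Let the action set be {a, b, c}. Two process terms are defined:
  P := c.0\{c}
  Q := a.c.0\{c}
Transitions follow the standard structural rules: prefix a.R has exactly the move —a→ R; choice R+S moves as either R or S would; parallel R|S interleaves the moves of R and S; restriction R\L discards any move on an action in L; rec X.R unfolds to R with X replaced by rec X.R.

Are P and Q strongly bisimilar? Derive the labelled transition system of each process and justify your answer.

NO

LTS(P): 2 reachable states
  p0 = c.0\{c} :: --c--▸ p1
  p1 = 0\{c} :: ·
LTS(Q): 3 reachable states
  q0 = a.c.0\{c} :: --a--▸ q1
  q1 = c.0\{c} :: --c--▸ q2
  q2 = 0\{c} :: ·
Partition-refinement fixed point:
  B0 = {p0, q1}
  B1 = {p1, q2}
  B2 = {q0}
p0 ∈ B0, q0 ∈ B2 → different blocks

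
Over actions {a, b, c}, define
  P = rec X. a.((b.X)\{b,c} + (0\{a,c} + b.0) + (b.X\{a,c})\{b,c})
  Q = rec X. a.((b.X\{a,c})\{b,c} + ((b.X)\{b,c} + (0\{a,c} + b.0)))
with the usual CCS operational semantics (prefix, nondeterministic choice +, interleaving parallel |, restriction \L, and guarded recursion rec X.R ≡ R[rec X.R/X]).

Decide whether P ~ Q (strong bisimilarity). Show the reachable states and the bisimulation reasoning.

Reachable graph of P (3 states):
  u0 = rec X. a.((b.X)\{b,c} + (0\{a,c} + b.0) + (b.X\{a,c})\{b,c}) → ··a··> u1
  u1 = (b.(rec X. a.((b.X)\{b,c} + (0\{a,c} + b.0) + (b.X\{a,c})\{b,c})))\{b,c} + (0\{a,c} + b.0) + (b.(rec X. a.((b.X)\{b,c} + (0\{a,c} + b.0) + (b.X\{a,c})\{b,c}))\{a,c})\{b,c} → ··b··> u2
  u2 = 0 → deadlocked
Reachable graph of Q (3 states):
  v0 = rec X. a.((b.X\{a,c})\{b,c} + ((b.X)\{b,c} + (0\{a,c} + b.0))) → ··a··> v1
  v1 = (b.(rec X. a.((b.X\{a,c})\{b,c} + ((b.X)\{b,c} + (0\{a,c} + b.0))))\{a,c})\{b,c} + ((b.(rec X. a.((b.X\{a,c})\{b,c} + ((b.X)\{b,c} + (0\{a,c} + b.0)))))\{b,c} + (0\{a,c} + b.0)) → ··b··> v2
  v2 = 0 → deadlocked
Coarsest stable partition (strong bisimilarity classes):
  B0 = {u0, v0}
  B1 = {u1, v1}
  B2 = {u2, v2}
u0 ∈ B0, v0 ∈ B0 → same block

bisimilar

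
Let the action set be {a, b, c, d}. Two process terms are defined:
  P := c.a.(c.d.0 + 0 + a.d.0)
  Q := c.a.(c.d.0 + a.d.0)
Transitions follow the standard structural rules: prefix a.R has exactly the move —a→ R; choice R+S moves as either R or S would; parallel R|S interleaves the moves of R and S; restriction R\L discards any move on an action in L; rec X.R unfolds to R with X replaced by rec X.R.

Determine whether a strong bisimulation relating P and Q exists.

YES

P's transition system — 5 states:
  m0 = c.a.(c.d.0 + 0 + a.d.0) → ··c··> m1
  m1 = a.(c.d.0 + 0 + a.d.0) → ··a··> m2
  m2 = c.d.0 + 0 + a.d.0 → ··a··> m3, ··c··> m3
  m3 = d.0 → ··d··> m4
  m4 = 0 → ·
Q's transition system — 5 states:
  n0 = c.a.(c.d.0 + a.d.0) → ··c··> n1
  n1 = a.(c.d.0 + a.d.0) → ··a··> n2
  n2 = c.d.0 + a.d.0 → ··a··> n3, ··c··> n3
  n3 = d.0 → ··d··> n4
  n4 = 0 → ·
Bisimilarity quotient blocks:
  B0 = {m0, n0}
  B1 = {m1, n1}
  B2 = {m2, n2}
  B3 = {m3, n3}
  B4 = {m4, n4}
m0 ∈ B0, n0 ∈ B0 → same block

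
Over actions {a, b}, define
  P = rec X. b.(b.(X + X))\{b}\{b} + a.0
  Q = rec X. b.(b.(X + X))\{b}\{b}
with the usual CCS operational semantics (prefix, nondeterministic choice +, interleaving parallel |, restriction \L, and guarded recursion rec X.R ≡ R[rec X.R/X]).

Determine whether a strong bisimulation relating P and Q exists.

P's transition system — 3 states:
  m0 = rec X. b.(b.(X + X))\{b}\{b} + a.0 :: -a-> m1, -b-> m2
  m1 = 0 :: ·
  m2 = (b.((rec X. b.(b.(X + X))\{b}\{b} + a.0) + (rec X. b.(b.(X + X))\{b}\{b} + a.0)))\{b}\{b} :: ·
Q's transition system — 2 states:
  n0 = rec X. b.(b.(X + X))\{b}\{b} :: -b-> n1
  n1 = (b.((rec X. b.(b.(X + X))\{b}\{b}) + (rec X. b.(b.(X + X))\{b}\{b})))\{b}\{b} :: ·
Partition-refinement fixed point:
  B0 = {m0}
  B1 = {m1, m2, n1}
  B2 = {n0}
m0 ∈ B0, n0 ∈ B2 → different blocks

P ≁ Q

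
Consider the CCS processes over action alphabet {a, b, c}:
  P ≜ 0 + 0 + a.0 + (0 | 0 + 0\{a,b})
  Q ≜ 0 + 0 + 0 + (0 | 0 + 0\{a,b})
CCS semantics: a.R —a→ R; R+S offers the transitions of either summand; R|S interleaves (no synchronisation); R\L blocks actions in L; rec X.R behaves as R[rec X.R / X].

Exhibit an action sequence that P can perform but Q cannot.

a

P's transition system — 2 states:
  p0 = 0 + 0 + a.0 + (0 | 0 + 0\{a,b}) | -a-> p1
  p1 = 0 | ·
Q's transition system — 1 states:
  q0 = 0 + 0 + 0 + (0 | 0 + 0\{a,b}) | ·
Run σ = ⟨a⟩ on P: start {p0}
  step 1 (a): {p1}
  — P admits the full trace.
Run σ = ⟨a⟩ on Q: start {q0}
  step 1 (a): no successor for Q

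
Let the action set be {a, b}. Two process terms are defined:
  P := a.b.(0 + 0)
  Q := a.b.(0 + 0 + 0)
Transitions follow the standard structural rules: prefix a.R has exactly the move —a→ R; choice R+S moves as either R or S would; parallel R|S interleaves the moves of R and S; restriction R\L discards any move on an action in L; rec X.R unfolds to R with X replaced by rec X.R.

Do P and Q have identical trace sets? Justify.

P's transition system — 3 states:
  s0 = a.b.(0 + 0) ⊢ ··a··> s1
  s1 = b.(0 + 0) ⊢ ··b··> s2
  s2 = 0 + 0 ⊢ deadlocked
Q's transition system — 3 states:
  t0 = a.b.(0 + 0 + 0) ⊢ ··a··> t1
  t1 = b.(0 + 0 + 0) ⊢ ··b··> t2
  t2 = 0 + 0 + 0 ⊢ deadlocked
Partition-refinement fixed point:
  B0 = {s0, t0}
  B1 = {s1, t1}
  B2 = {s2, t2}
s0 ∈ B0, t0 ∈ B0 → same block
Bisimilar ⇒ trace-equivalent.

YES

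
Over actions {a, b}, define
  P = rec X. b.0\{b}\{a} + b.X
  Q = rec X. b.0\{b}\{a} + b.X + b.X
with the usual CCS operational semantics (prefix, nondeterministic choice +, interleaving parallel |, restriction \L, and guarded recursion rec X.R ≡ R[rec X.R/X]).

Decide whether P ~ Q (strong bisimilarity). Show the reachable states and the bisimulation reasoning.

LTS(P): 2 reachable states
  m0 = rec X. b.0\{b}\{a} + b.X → —b→ m0, —b→ m1
  m1 = 0\{b}\{a} → deadlocked
LTS(Q): 2 reachable states
  n0 = rec X. b.0\{b}\{a} + b.X + b.X → —b→ n0, —b→ n1
  n1 = 0\{b}\{a} → deadlocked
Bisimilarity quotient blocks:
  B0 = {m0, n0}
  B1 = {m1, n1}
m0 ∈ B0, n0 ∈ B0 → same block

P ~ Q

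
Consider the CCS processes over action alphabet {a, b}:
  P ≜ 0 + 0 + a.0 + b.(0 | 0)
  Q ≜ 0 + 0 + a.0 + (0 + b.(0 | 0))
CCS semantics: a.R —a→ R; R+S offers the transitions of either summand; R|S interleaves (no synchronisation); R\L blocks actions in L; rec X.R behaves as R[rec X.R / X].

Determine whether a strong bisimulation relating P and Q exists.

YES

Reachable graph of P (3 states):
  p0 = 0 + 0 + a.0 + b.(0 | 0) has moves —a→ p1, —b→ p2
  p1 = 0 has moves stopped
  p2 = 0 | 0 has moves stopped
Reachable graph of Q (3 states):
  q0 = 0 + 0 + a.0 + (0 + b.(0 | 0)) has moves —a→ q1, —b→ q2
  q1 = 0 has moves stopped
  q2 = 0 | 0 has moves stopped
Partition-refinement fixed point:
  B0 = {p0, q0}
  B1 = {p1, p2, q1, q2}
p0 ∈ B0, q0 ∈ B0 → same block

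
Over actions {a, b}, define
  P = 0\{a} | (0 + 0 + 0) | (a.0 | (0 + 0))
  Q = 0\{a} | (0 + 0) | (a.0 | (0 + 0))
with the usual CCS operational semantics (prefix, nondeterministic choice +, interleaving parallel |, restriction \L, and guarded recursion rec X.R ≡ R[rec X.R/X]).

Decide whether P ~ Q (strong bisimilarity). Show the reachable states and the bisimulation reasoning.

LTS(P): 2 reachable states
  m0 = 0\{a} | (0 + 0 + 0) | (a.0 | (0 + 0)) | ··a··> m1
  m1 = 0\{a} | (0 + 0 + 0) | (0 | (0 + 0)) | (no moves)
LTS(Q): 2 reachable states
  n0 = 0\{a} | (0 + 0) | (a.0 | (0 + 0)) | ··a··> n1
  n1 = 0\{a} | (0 + 0) | (0 | (0 + 0)) | (no moves)
Bisimilarity quotient blocks:
  B0 = {m0, n0}
  B1 = {m1, n1}
m0 ∈ B0, n0 ∈ B0 → same block

bisimilar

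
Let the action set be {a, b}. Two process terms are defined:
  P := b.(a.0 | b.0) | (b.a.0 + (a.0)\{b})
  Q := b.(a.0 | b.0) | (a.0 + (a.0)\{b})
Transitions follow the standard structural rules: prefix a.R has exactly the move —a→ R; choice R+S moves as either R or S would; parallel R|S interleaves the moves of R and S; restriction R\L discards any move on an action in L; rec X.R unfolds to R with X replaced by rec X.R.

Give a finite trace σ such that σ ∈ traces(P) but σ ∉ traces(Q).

LTS(P): 20 reachable states
  u0 = b.(a.0 | b.0) | (b.a.0 + (a.0)\{b}) → ··a··> u1, ··b··> u2, ··b··> u3
  u1 = b.(a.0 | b.0) | 0\{b} → ··b··> u4
  u2 = a.0 | b.0 | (b.a.0 + (a.0)\{b}) → ··a··> u4, ··a··> u5, ··b··> u6, ··b··> u7
  u3 = b.(a.0 | b.0) | a.0 → ··a··> u8, ··b··> u7
  u4 = a.0 | b.0 | 0\{b} → ··a··> u9, ··b··> u10
  u5 = 0 | b.0 | (b.a.0 + (a.0)\{b}) → ··a··> u9, ··b··> u11, ··b··> u12
  u6 = a.0 | 0 | (b.a.0 + (a.0)\{b}) → ··a··> u10, ··a··> u11, ··b··> u13
  u7 = a.0 | b.0 | a.0 → ··a··> u12, ··a··> u14, ··b··> u13
  u8 = b.(a.0 | b.0) | 0 → ··b··> u14
  u9 = 0 | b.0 | 0\{b} → ··b··> u15
  u10 = a.0 | 0 | 0\{b} → ··a··> u15
  u11 = 0 | 0 | (b.a.0 + (a.0)\{b}) → ··a··> u15, ··b··> u16
  u12 = 0 | b.0 | a.0 → ··a··> u17, ··b··> u16
  u13 = a.0 | 0 | a.0 → ··a··> u16, ··a··> u18
  u14 = a.0 | b.0 | 0 → ··a··> u17, ··b··> u18
  u15 = 0 | 0 | 0\{b} → ·
  u16 = 0 | 0 | a.0 → ··a··> u19
  u17 = 0 | b.0 | 0 → ··b··> u19
  u18 = a.0 | 0 | 0 → ··a··> u19
  u19 = 0 | 0 | 0 → ·
LTS(Q): 15 reachable states
  v0 = b.(a.0 | b.0) | (a.0 + (a.0)\{b}) → ··a··> v1, ··a··> v2, ··b··> v3
  v1 = b.(a.0 | b.0) | 0 → ··b··> v4
  v2 = b.(a.0 | b.0) | 0\{b} → ··b··> v5
  v3 = a.0 | b.0 | (a.0 + (a.0)\{b}) → ··a··> v4, ··a··> v5, ··a··> v6, ··b··> v7
  v4 = a.0 | b.0 | 0 → ··a··> v8, ··b··> v9
  v5 = a.0 | b.0 | 0\{b} → ··a··> v10, ··b··> v11
  v6 = 0 | b.0 | (a.0 + (a.0)\{b}) → ··a··> v10, ··a··> v8, ··b··> v12
  v7 = a.0 | 0 | (a.0 + (a.0)\{b}) → ··a··> v11, ··a··> v12, ··a··> v9
  v8 = 0 | b.0 | 0 → ··b··> v13
  v9 = a.0 | 0 | 0 → ··a··> v13
  v10 = 0 | b.0 | 0\{b} → ··b··> v14
  v11 = a.0 | 0 | 0\{b} → ··a··> v14
  v12 = 0 | 0 | (a.0 + (a.0)\{b}) → ··a··> v13, ··a··> v14
  v13 = 0 | 0 | 0 → ·
  v14 = 0 | 0 | 0\{b} → ·
Executing bbb from P (initial set {u0}):
  after b @ step 1: {u2, u3}
  after b @ step 2: {u6, u7}
  after b @ step 3: {u13}
  P completes σ.
Executing bbb from Q (initial set {v0}):
  after b @ step 1: {v3}
  after b @ step 2: {v7}
  after b @ step 3: ∅  — Q cannot continue

bbb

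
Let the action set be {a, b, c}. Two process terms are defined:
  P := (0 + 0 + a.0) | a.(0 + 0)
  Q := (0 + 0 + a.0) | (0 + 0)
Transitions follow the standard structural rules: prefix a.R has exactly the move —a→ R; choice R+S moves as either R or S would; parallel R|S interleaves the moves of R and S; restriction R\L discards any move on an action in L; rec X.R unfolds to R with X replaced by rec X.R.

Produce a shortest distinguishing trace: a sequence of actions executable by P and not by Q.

Reachable graph of P (4 states):
  p0 = (0 + 0 + a.0) | a.(0 + 0) ⊢ ··a··> p1, ··a··> p2
  p1 = (0 + 0 + a.0) | (0 + 0) ⊢ ··a··> p3
  p2 = 0 | a.(0 + 0) ⊢ ··a··> p3
  p3 = 0 | (0 + 0) ⊢ ∅
Reachable graph of Q (2 states):
  q0 = (0 + 0 + a.0) | (0 + 0) ⊢ ··a··> q1
  q1 = 0 | (0 + 0) ⊢ ∅
Run σ = ⟨aa⟩ on P: start {p0}
  step 1 (a): {p1, p2}
  step 2 (a): {p3}
  — P admits the full trace.
Run σ = ⟨aa⟩ on Q: start {q0}
  step 1 (a): {q1}
  step 2 (a): ∅  — Q cannot continue

aa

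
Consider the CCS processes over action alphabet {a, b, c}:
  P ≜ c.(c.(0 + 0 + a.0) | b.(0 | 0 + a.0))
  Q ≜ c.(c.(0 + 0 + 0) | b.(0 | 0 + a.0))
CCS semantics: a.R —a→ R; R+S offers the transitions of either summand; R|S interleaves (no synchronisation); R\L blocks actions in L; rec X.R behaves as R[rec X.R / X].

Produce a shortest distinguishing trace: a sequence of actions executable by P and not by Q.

cca

P's transition system — 10 states:
  u0 = c.(c.(0 + 0 + a.0) | b.(0 | 0 + a.0)) | —c→ u1
  u1 = c.(0 + 0 + a.0) | b.(0 | 0 + a.0) | —b→ u2, —c→ u3
  u2 = c.(0 + 0 + a.0) | (0 | 0 + a.0) | —a→ u4, —c→ u5
  u3 = (0 + 0 + a.0) | b.(0 | 0 + a.0) | —a→ u6, —b→ u5
  u4 = c.(0 + 0 + a.0) | 0 | —c→ u7
  u5 = (0 + 0 + a.0) | (0 | 0 + a.0) | —a→ u7, —a→ u8
  u6 = 0 | b.(0 | 0 + a.0) | —b→ u8
  u7 = (0 + 0 + a.0) | 0 | —a→ u9
  u8 = 0 | (0 | 0 + a.0) | —a→ u9
  u9 = 0 | 0 | stopped
Q's transition system — 7 states:
  v0 = c.(c.(0 + 0 + 0) | b.(0 | 0 + a.0)) | —c→ v1
  v1 = c.(0 + 0 + 0) | b.(0 | 0 + a.0) | —b→ v2, —c→ v3
  v2 = c.(0 + 0 + 0) | (0 | 0 + a.0) | —a→ v4, —c→ v5
  v3 = (0 + 0 + 0) | b.(0 | 0 + a.0) | —b→ v5
  v4 = c.(0 + 0 + 0) | 0 | —c→ v6
  v5 = (0 + 0 + 0) | (0 | 0 + a.0) | —a→ v6
  v6 = (0 + 0 + 0) | 0 | stopped
Executing cca from P (initial set {u0}):
  after c @ step 1: {u1}
  after c @ step 2: {u3}
  after a @ step 3: {u6}
  ✓ P
Executing cca from Q (initial set {v0}):
  after c @ step 1: {v1}
  after c @ step 2: {v3}
  after a @ step 3: ∅ (Q stuck)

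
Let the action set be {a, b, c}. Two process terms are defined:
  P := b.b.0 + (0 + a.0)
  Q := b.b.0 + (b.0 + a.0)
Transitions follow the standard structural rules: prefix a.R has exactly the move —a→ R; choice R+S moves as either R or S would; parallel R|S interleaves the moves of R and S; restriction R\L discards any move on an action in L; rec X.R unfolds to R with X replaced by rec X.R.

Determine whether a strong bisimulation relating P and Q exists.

P's transition system — 3 states:
  s0 = b.b.0 + (0 + a.0) | ··a··> s1, ··b··> s2
  s1 = 0 | deadlocked
  s2 = b.0 | ··b··> s1
Q's transition system — 3 states:
  t0 = b.b.0 + (b.0 + a.0) | ··a··> t1, ··b··> t1, ··b··> t2
  t1 = 0 | deadlocked
  t2 = b.0 | ··b··> t1
Partition-refinement fixed point:
  B0 = {s0}
  B1 = {s1, t1}
  B2 = {s2, t2}
  B3 = {t0}
s0 ∈ B0, t0 ∈ B3 → different blocks

not bisimilar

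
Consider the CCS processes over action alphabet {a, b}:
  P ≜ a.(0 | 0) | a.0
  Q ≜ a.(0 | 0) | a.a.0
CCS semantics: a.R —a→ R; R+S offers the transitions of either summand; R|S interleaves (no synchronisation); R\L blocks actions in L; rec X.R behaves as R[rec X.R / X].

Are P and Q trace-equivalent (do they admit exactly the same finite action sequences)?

trace-distinct — witness ⟨aaa⟩

P's transition system — 4 states:
  p0 = a.(0 | 0) | a.0 ⊢ ··a··> p1, ··a··> p2
  p1 = 0 | 0 | a.0 ⊢ ··a··> p3
  p2 = a.(0 | 0) | 0 ⊢ ··a··> p3
  p3 = 0 | 0 | 0 ⊢ stopped
Q's transition system — 6 states:
  q0 = a.(0 | 0) | a.a.0 ⊢ ··a··> q1, ··a··> q2
  q1 = 0 | 0 | a.a.0 ⊢ ··a··> q3
  q2 = a.(0 | 0) | a.0 ⊢ ··a··> q3, ··a··> q4
  q3 = 0 | 0 | a.0 ⊢ ··a··> q5
  q4 = a.(0 | 0) | 0 ⊢ ··a··> q5
  q5 = 0 | 0 | 0 ⊢ stopped
Run σ = ⟨aaa⟩ on Q: start {q0}
  [1] a ⇒ {q1, q2}
  [2] a ⇒ {q3, q4}
  [3] a ⇒ {q5}
  ✓ Q
Run σ = ⟨aaa⟩ on P: start {p0}
  [1] a ⇒ {p1, p2}
  [2] a ⇒ {p3}
  [3] a ⇒ ∅ (P stuck)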